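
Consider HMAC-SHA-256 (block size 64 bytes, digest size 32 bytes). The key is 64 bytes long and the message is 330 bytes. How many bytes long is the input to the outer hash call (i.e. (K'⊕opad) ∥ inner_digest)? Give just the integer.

96

Key is 64 ≤ 64 bytes, zero-padded: |K'| = 64.
Outer input = (K'⊕opad) ∥ H(inner) → 64 + 32 = 96 bytes.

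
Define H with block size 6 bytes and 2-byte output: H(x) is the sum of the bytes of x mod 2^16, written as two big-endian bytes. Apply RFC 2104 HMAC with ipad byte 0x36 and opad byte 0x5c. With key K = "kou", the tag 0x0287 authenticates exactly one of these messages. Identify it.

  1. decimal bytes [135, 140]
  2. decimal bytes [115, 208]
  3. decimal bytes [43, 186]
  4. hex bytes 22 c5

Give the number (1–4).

2

Key "kou" = 6b 6f 75 is 3 bytes ≤ B = 6; zero-pad to 6 bytes: K' = 6b 6f 75 00 00 00.
K' ⊕ ipad = 5d 59 43 36 36 36; K' ⊕ opad = 37 33 29 5c 5c 5c.
m1: inner = H(5d 59 43 36 36 36 87 8c) = 02 ae; tag = H(37 33 29 5c 5c 5c 02 ae) = 0257
m2: inner = H(5d 59 43 36 36 36 73 d0) = 02 de; tag = H(37 33 29 5c 5c 5c 02 de) = 0287 ← matches
m3: inner = H(5d 59 43 36 36 36 2b ba) = 02 80; tag = H(37 33 29 5c 5c 5c 02 80) = 0229
m4: inner = H(5d 59 43 36 36 36 22 c5) = 02 82; tag = H(37 33 29 5c 5c 5c 02 82) = 022b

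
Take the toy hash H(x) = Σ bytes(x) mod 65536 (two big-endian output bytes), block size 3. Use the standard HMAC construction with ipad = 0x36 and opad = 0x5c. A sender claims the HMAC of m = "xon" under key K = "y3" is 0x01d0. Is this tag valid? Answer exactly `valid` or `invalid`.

Key "y3" = 79 33 is 2 bytes ≤ B = 3; zero-pad to 3 bytes: K' = 79 33 00.
K' ⊕ ipad = 4f 05 36; K' ⊕ opad = 25 6f 5c.
Inner hash: sum = 79+5+54+120+111+110 = 479 → 01 df.
Outer hash (recomputed tag): sum = 37+111+92+1+223 = 464 → 01 d0.
Recomputed tag = 01d0; claimed = 01d0 → match.

valid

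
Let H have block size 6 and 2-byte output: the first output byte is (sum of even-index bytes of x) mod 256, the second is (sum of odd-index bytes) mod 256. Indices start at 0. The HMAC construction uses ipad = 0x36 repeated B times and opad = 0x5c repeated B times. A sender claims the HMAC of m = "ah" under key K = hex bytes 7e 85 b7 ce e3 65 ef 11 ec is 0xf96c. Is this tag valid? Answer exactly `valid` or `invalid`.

invalid

Key hex bytes 7e 85 b7 ce e3 65 ef 11 ec is 9 bytes > B = 6, so hash it first: H(key) = f3 c9, then zero-pad to 6 bytes: K' = f3 c9 00 00 00 00.
K' ⊕ ipad = c5 ff 36 36 36 36; K' ⊕ opad = af 95 5c 5c 5c 5c.
Inner hash: even-index sum = 402 mod 256 = 146; odd-index sum = 467 mod 256 = 211 → 92 d3.
Outer hash (recomputed tag): even-index sum = 505 mod 256 = 249; odd-index sum = 544 mod 256 = 32 → f9 20.
Recomputed tag = f920; claimed = f96c → mismatch.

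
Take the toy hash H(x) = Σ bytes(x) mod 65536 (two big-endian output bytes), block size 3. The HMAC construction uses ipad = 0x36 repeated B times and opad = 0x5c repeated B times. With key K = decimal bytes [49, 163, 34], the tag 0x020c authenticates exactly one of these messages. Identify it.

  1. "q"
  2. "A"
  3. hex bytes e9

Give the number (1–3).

Key decimal bytes [49, 163, 34] = 31 a3 22 is exactly B = 3 bytes: K' = 31 a3 22.
K' ⊕ ipad = 07 95 14; K' ⊕ opad = 6d ff 7e.
m1: inner = H(07 95 14 71) = 01 21; tag = H(6d ff 7e 01 21) = 020c ← matches
m2: inner = H(07 95 14 41) = 00 f1; tag = H(6d ff 7e 00 f1) = 02db
m3: inner = H(07 95 14 e9) = 01 99; tag = H(6d ff 7e 01 99) = 0284

1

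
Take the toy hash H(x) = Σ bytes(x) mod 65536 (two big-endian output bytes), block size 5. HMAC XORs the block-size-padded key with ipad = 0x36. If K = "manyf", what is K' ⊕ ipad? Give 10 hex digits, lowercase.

5b57584f50

Key "manyf" = 6d 61 6e 79 66 is exactly B = 5 bytes: K' = 6d 61 6e 79 66.
XOR each byte with 0x36: 6d⊕36=5b, 61⊕36=57, 6e⊕36=58, 79⊕36=4f, 66⊕36=50.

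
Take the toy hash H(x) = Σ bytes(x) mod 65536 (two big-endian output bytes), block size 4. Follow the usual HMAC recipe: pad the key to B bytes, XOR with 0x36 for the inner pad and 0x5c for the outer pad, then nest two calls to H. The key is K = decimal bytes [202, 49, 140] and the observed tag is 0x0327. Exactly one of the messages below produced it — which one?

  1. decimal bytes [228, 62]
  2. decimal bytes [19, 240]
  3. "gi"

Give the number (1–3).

Key decimal bytes [202, 49, 140] = ca 31 8c is 3 bytes ≤ B = 4; zero-pad to 4 bytes: K' = ca 31 8c 00.
K' ⊕ ipad = fc 07 ba 36; K' ⊕ opad = 96 6d d0 5c.
m1: inner = H(fc 07 ba 36 e4 3e) = 03 15; tag = H(96 6d d0 5c 03 15) = 0247
m2: inner = H(fc 07 ba 36 13 f0) = 02 f6; tag = H(96 6d d0 5c 02 f6) = 0327 ← matches
m3: inner = H(fc 07 ba 36 67 69) = 02 c3; tag = H(96 6d d0 5c 02 c3) = 02f4

2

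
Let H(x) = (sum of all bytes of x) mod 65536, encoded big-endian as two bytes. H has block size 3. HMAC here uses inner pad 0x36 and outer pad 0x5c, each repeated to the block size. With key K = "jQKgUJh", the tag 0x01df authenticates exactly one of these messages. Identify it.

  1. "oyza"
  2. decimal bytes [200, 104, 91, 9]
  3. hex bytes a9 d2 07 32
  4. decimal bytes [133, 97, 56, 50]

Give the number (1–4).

4

Key "jQKgUJh" = 6a 51 4b 67 55 4a 68 is 7 bytes > B = 3, so hash it first: H(key) = 02 74, then zero-pad to 3 bytes: K' = 02 74 00.
K' ⊕ ipad = 34 42 36; K' ⊕ opad = 5e 28 5c.
m1: inner = H(34 42 36 6f 79 7a 61) = 02 6f; tag = H(5e 28 5c 02 6f) = 0153
m2: inner = H(34 42 36 c8 68 5b 09) = 02 40; tag = H(5e 28 5c 02 40) = 0124
m3: inner = H(34 42 36 a9 d2 07 32) = 02 60; tag = H(5e 28 5c 02 60) = 0144
m4: inner = H(34 42 36 85 61 38 32) = 01 fc; tag = H(5e 28 5c 01 fc) = 01df ← matches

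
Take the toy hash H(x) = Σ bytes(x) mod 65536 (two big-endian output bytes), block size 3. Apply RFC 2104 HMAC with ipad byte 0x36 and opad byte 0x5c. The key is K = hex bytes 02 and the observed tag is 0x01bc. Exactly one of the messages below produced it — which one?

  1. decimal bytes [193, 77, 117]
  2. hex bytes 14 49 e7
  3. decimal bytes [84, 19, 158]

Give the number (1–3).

3

Key hex bytes 02 is 1 byte ≤ B = 3; zero-pad to 3 bytes: K' = 02 00 00.
K' ⊕ ipad = 34 36 36; K' ⊕ opad = 5e 5c 5c.
m1: inner = H(34 36 36 c1 4d 75) = 02 23; tag = H(5e 5c 5c 02 23) = 013b
m2: inner = H(34 36 36 14 49 e7) = 01 e4; tag = H(5e 5c 5c 01 e4) = 01fb
m3: inner = H(34 36 36 54 13 9e) = 01 a5; tag = H(5e 5c 5c 01 a5) = 01bc ← matches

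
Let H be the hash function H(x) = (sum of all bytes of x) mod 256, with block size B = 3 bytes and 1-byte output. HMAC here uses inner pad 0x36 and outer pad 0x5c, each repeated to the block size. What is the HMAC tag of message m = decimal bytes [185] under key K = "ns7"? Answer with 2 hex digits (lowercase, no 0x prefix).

Key "ns7" = 6e 73 37 is exactly B = 3 bytes: K' = 6e 73 37.
K' ⊕ ipad = 58 45 01.  K' ⊕ opad = 32 2f 6b.
Inner input = (K'⊕ipad) ∥ m = 58 45 01 ∥ b9.
Inner hash: sum = 88+69+1+185 = 343; mod 256 = 87 → 57.
Outer input = (K'⊕opad) ∥ inner = 32 2f 6b ∥ 57.
Outer hash (tag): sum = 50+47+107+87 = 291; mod 256 = 35 → 23.

23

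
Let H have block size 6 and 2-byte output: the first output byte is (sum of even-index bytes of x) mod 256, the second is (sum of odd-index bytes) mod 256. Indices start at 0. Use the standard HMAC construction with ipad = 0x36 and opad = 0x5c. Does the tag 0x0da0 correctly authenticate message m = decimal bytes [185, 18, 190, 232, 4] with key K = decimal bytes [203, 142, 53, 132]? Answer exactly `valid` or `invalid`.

Key decimal bytes [203, 142, 53, 132] = cb 8e 35 84 is 4 bytes ≤ B = 6; zero-pad to 6 bytes: K' = cb 8e 35 84 00 00.
K' ⊕ ipad = fd b8 03 b2 36 36; K' ⊕ opad = 97 d2 69 d8 5c 5c.
Inner hash: even-index sum = 689 mod 256 = 177; odd-index sum = 666 mod 256 = 154 → b1 9a.
Outer hash (recomputed tag): even-index sum = 525 mod 256 = 13; odd-index sum = 672 mod 256 = 160 → 0d a0.
Recomputed tag = 0da0; claimed = 0da0 → match.

valid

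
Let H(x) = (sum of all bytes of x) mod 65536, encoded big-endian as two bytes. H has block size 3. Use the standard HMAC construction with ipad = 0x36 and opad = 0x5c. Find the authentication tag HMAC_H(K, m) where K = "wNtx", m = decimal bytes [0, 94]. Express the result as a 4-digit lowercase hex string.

Key "wNtx" = 77 4e 74 78 is 4 bytes > B = 3, so hash it first: H(key) = 01 b1, then zero-pad to 3 bytes: K' = 01 b1 00.
K' ⊕ ipad = 37 87 36.  K' ⊕ opad = 5d ed 5c.
Inner input = (K'⊕ipad) ∥ m = 37 87 36 ∥ 00 5e.
Inner hash: sum = 55+135+54+0+94 = 338 → 01 52.
Outer input = (K'⊕opad) ∥ inner = 5d ed 5c ∥ 01 52.
Outer hash (tag): sum = 93+237+92+1+82 = 505 → 01 f9.

01f9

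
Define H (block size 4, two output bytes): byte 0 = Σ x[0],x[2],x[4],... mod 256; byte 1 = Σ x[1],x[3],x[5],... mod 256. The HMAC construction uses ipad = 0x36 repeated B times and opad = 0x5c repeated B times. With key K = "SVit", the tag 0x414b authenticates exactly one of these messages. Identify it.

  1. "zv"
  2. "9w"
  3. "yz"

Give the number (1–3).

Key "SVit" = 53 56 69 74 is exactly B = 4 bytes: K' = 53 56 69 74.
K' ⊕ ipad = 65 60 5f 42; K' ⊕ opad = 0f 0a 35 28.
m1: inner = H(65 60 5f 42 7a 76) = 3e 18; tag = H(0f 0a 35 28 3e 18) = 824a
m2: inner = H(65 60 5f 42 39 77) = fd 19; tag = H(0f 0a 35 28 fd 19) = 414b ← matches
m3: inner = H(65 60 5f 42 79 7a) = 3d 1c; tag = H(0f 0a 35 28 3d 1c) = 814e

2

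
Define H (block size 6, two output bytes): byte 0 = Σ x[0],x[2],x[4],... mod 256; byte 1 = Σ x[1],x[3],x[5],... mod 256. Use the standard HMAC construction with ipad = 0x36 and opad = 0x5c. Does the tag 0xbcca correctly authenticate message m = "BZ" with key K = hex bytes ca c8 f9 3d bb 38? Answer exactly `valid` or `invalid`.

valid

Key hex bytes ca c8 f9 3d bb 38 is exactly B = 6 bytes: K' = ca c8 f9 3d bb 38.
K' ⊕ ipad = fc fe cf 0b 8d 0e; K' ⊕ opad = 96 94 a5 61 e7 64.
Inner hash: even-index sum = 666 mod 256 = 154; odd-index sum = 369 mod 256 = 113 → 9a 71.
Outer hash (recomputed tag): even-index sum = 700 mod 256 = 188; odd-index sum = 458 mod 256 = 202 → bc ca.
Recomputed tag = bcca; claimed = bcca → match.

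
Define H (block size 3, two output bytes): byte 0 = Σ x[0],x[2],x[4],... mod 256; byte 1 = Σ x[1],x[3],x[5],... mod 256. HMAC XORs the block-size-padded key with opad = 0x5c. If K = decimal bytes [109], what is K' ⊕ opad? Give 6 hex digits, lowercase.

315c5c

Key decimal bytes [109] = 6d is 1 byte ≤ B = 3; zero-pad to 3 bytes: K' = 6d 00 00.
XOR each byte with 0x5c: 6d⊕5c=31, 00⊕5c=5c, 00⊕5c=5c.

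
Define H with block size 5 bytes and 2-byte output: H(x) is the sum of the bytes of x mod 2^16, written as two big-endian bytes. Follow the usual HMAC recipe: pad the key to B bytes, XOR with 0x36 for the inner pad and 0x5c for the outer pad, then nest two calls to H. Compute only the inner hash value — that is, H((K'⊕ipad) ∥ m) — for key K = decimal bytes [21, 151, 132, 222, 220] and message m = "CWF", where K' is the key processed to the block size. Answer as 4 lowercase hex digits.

0428

Key decimal bytes [21, 151, 132, 222, 220] = 15 97 84 de dc is exactly B = 5 bytes: K' = 15 97 84 de dc.
K' ⊕ ipad = 23 a1 b2 e8 ea.
Inner input = 23 a1 b2 e8 ea ∥ 43 57 46.
Inner hash: sum = 35+161+178+232+234+67+87+70 = 1064 → 04 28.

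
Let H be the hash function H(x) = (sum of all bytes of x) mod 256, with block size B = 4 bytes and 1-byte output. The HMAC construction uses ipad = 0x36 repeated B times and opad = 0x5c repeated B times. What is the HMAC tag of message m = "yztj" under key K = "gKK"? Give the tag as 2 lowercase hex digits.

Key "gKK" = 67 4b 4b is 3 bytes ≤ B = 4; zero-pad to 4 bytes: K' = 67 4b 4b 00.
K' ⊕ ipad = 51 7d 7d 36.  K' ⊕ opad = 3b 17 17 5c.
Inner input = (K'⊕ipad) ∥ m = 51 7d 7d 36 ∥ 79 7a 74 6a.
Inner hash: sum = 81+125+125+54+121+122+116+106 = 850; mod 256 = 82 → 52.
Outer input = (K'⊕opad) ∥ inner = 3b 17 17 5c ∥ 52.
Outer hash (tag): sum = 59+23+23+92+82 = 279; mod 256 = 23 → 17.

17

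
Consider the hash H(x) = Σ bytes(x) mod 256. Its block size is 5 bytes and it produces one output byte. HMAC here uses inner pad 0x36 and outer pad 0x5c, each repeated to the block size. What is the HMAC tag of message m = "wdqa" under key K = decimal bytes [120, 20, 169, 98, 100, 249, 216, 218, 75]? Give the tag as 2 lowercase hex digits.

Key decimal bytes [120, 20, 169, 98, 100, 249, 216, 218, 75] = 78 14 a9 62 64 f9 d8 da 4b is 9 bytes > B = 5, so hash it first: H(key) = f1, then zero-pad to 5 bytes: K' = f1 00 00 00 00.
K' ⊕ ipad = c7 36 36 36 36.  K' ⊕ opad = ad 5c 5c 5c 5c.
Inner input = (K'⊕ipad) ∥ m = c7 36 36 36 36 ∥ 77 64 71 61.
Inner hash: sum = 199+54+54+54+54+119+100+113+97 = 844; mod 256 = 76 → 4c.
Outer input = (K'⊕opad) ∥ inner = ad 5c 5c 5c 5c ∥ 4c.
Outer hash (tag): sum = 173+92+92+92+92+76 = 617; mod 256 = 105 → 69.

69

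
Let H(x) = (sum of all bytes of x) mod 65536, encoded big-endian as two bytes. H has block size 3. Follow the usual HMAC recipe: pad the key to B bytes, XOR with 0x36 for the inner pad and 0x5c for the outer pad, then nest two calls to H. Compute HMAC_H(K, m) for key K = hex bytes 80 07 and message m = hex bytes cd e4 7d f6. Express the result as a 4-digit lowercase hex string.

01d8

Key hex bytes 80 07 is 2 bytes ≤ B = 3; zero-pad to 3 bytes: K' = 80 07 00.
K' ⊕ ipad = b6 31 36.  K' ⊕ opad = dc 5b 5c.
Inner input = (K'⊕ipad) ∥ m = b6 31 36 ∥ cd e4 7d f6.
Inner hash: sum = 182+49+54+205+228+125+246 = 1089 → 04 41.
Outer input = (K'⊕opad) ∥ inner = dc 5b 5c ∥ 04 41.
Outer hash (tag): sum = 220+91+92+4+65 = 472 → 01 d8.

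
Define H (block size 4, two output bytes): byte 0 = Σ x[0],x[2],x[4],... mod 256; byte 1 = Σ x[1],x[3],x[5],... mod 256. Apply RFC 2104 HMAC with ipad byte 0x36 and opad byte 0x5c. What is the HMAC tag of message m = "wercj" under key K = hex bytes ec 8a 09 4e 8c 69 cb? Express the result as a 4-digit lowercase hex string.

Key hex bytes ec 8a 09 4e 8c 69 cb is 7 bytes > B = 4, so hash it first: H(key) = 4c 41, then zero-pad to 4 bytes: K' = 4c 41 00 00.
K' ⊕ ipad = 7a 77 36 36.  K' ⊕ opad = 10 1d 5c 5c.
Inner input = (K'⊕ipad) ∥ m = 7a 77 36 36 ∥ 77 65 72 63 6a.
Inner hash: even-index sum = 515 mod 256 = 3; odd-index sum = 373 mod 256 = 117 → 03 75.
Outer input = (K'⊕opad) ∥ inner = 10 1d 5c 5c ∥ 03 75.
Outer hash (tag): even-index sum = 111 mod 256 = 111; odd-index sum = 238 mod 256 = 238 → 6f ee.

6fee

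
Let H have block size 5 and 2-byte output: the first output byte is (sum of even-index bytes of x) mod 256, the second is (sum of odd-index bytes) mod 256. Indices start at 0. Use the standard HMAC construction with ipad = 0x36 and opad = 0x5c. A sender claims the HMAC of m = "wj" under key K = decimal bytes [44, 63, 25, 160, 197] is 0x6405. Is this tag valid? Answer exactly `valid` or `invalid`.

valid

Key decimal bytes [44, 63, 25, 160, 197] = 2c 3f 19 a0 c5 is exactly B = 5 bytes: K' = 2c 3f 19 a0 c5.
K' ⊕ ipad = 1a 09 2f 96 f3; K' ⊕ opad = 70 63 45 fc 99.
Inner hash: even-index sum = 422 mod 256 = 166; odd-index sum = 278 mod 256 = 22 → a6 16.
Outer hash (recomputed tag): even-index sum = 356 mod 256 = 100; odd-index sum = 517 mod 256 = 5 → 64 05.
Recomputed tag = 6405; claimed = 6405 → match.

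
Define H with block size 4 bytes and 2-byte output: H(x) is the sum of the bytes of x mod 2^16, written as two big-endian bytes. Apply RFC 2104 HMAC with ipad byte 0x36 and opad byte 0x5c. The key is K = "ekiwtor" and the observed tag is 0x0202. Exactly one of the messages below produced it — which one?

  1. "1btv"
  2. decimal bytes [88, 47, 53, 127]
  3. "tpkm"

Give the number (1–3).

3

Key "ekiwtor" = 65 6b 69 77 74 6f 72 is 7 bytes > B = 4, so hash it first: H(key) = 03 05, then zero-pad to 4 bytes: K' = 03 05 00 00.
K' ⊕ ipad = 35 33 36 36; K' ⊕ opad = 5f 59 5c 5c.
m1: inner = H(35 33 36 36 31 62 74 76) = 02 51; tag = H(5f 59 5c 5c 02 51) = 01c3
m2: inner = H(35 33 36 36 58 2f 35 7f) = 02 0f; tag = H(5f 59 5c 5c 02 0f) = 0181
m3: inner = H(35 33 36 36 74 70 6b 6d) = 02 90; tag = H(5f 59 5c 5c 02 90) = 0202 ← matches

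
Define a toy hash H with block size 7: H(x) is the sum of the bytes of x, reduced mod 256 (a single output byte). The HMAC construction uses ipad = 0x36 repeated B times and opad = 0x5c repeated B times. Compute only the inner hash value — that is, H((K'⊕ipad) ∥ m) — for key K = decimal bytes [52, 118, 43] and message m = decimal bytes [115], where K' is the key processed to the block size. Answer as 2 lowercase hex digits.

aa

Key decimal bytes [52, 118, 43] = 34 76 2b is 3 bytes ≤ B = 7; zero-pad to 7 bytes: K' = 34 76 2b 00 00 00 00.
K' ⊕ ipad = 02 40 1d 36 36 36 36.
Inner input = 02 40 1d 36 36 36 36 ∥ 73.
Inner hash: sum = 2+64+29+54+54+54+54+115 = 426; mod 256 = 170 → aa.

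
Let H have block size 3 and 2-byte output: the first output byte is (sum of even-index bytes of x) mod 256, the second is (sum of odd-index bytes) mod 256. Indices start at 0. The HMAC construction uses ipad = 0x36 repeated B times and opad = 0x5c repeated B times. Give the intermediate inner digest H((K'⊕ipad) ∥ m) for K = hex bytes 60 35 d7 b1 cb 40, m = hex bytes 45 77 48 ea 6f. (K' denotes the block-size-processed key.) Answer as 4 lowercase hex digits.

cb0c

Key hex bytes 60 35 d7 b1 cb 40 is 6 bytes > B = 3, so hash it first: H(key) = 02 26, then zero-pad to 3 bytes: K' = 02 26 00.
K' ⊕ ipad = 34 10 36.
Inner input = 34 10 36 ∥ 45 77 48 ea 6f.
Inner hash: even-index sum = 459 mod 256 = 203; odd-index sum = 268 mod 256 = 12 → cb 0c.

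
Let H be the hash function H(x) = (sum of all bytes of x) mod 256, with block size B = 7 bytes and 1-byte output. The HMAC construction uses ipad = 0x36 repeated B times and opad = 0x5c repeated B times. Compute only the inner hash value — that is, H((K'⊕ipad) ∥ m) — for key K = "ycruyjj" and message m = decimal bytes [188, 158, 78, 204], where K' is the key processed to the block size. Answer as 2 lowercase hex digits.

a6

Key "ycruyjj" = 79 63 72 75 79 6a 6a is exactly B = 7 bytes: K' = 79 63 72 75 79 6a 6a.
K' ⊕ ipad = 4f 55 44 43 4f 5c 5c.
Inner input = 4f 55 44 43 4f 5c 5c ∥ bc 9e 4e cc.
Inner hash: sum = 79+85+68+67+79+92+92+188+158+78+204 = 1190; mod 256 = 166 → a6.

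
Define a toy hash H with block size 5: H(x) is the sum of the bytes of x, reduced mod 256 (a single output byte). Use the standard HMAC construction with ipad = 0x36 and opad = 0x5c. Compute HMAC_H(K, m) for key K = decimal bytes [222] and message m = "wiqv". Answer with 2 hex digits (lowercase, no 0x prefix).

Key decimal bytes [222] = de is 1 byte ≤ B = 5; zero-pad to 5 bytes: K' = de 00 00 00 00.
K' ⊕ ipad = e8 36 36 36 36.  K' ⊕ opad = 82 5c 5c 5c 5c.
Inner input = (K'⊕ipad) ∥ m = e8 36 36 36 36 ∥ 77 69 71 76.
Inner hash: sum = 232+54+54+54+54+119+105+113+118 = 903; mod 256 = 135 → 87.
Outer input = (K'⊕opad) ∥ inner = 82 5c 5c 5c 5c ∥ 87.
Outer hash (tag): sum = 130+92+92+92+92+135 = 633; mod 256 = 121 → 79.

79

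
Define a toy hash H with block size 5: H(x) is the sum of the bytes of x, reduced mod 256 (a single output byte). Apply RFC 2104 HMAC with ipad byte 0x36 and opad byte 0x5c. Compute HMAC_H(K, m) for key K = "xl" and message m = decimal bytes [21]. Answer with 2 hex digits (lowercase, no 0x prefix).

Key "xl" = 78 6c is 2 bytes ≤ B = 5; zero-pad to 5 bytes: K' = 78 6c 00 00 00.
K' ⊕ ipad = 4e 5a 36 36 36.  K' ⊕ opad = 24 30 5c 5c 5c.
Inner input = (K'⊕ipad) ∥ m = 4e 5a 36 36 36 ∥ 15.
Inner hash: sum = 78+90+54+54+54+21 = 351; mod 256 = 95 → 5f.
Outer input = (K'⊕opad) ∥ inner = 24 30 5c 5c 5c ∥ 5f.
Outer hash (tag): sum = 36+48+92+92+92+95 = 455; mod 256 = 199 → c7.

c7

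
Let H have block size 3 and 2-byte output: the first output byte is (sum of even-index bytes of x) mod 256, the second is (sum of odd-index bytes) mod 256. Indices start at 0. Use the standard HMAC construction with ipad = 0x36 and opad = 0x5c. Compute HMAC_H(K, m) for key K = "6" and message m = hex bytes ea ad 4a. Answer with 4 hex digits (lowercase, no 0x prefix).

Key "6" = 36 is 1 byte ≤ B = 3; zero-pad to 3 bytes: K' = 36 00 00.
K' ⊕ ipad = 00 36 36.  K' ⊕ opad = 6a 5c 5c.
Inner input = (K'⊕ipad) ∥ m = 00 36 36 ∥ ea ad 4a.
Inner hash: even-index sum = 227 mod 256 = 227; odd-index sum = 362 mod 256 = 106 → e3 6a.
Outer input = (K'⊕opad) ∥ inner = 6a 5c 5c ∥ e3 6a.
Outer hash (tag): even-index sum = 304 mod 256 = 48; odd-index sum = 319 mod 256 = 63 → 30 3f.

303f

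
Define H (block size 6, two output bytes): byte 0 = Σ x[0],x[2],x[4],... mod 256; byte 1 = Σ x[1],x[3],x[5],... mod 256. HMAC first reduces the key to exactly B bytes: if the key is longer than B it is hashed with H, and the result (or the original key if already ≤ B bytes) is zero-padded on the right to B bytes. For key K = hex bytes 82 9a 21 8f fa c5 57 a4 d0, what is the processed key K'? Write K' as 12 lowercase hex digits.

|K| = 9 > B = 6, so first hash the key.
H(K): even-index sum = 708 mod 256 = 196; odd-index sum = 658 mod 256 = 146 → c4 92.
Zero-pad H(K) = c4 92 to 6 bytes: K' = c4 92 00 00 00 00.

c49200000000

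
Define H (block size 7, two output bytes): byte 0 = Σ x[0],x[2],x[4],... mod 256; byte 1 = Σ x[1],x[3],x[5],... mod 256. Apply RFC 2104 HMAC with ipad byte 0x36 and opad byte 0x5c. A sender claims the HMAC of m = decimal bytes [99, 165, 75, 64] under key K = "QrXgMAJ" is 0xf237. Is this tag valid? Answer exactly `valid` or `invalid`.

Key "QrXgMAJ" = 51 72 58 67 4d 41 4a is exactly B = 7 bytes: K' = 51 72 58 67 4d 41 4a.
K' ⊕ ipad = 67 44 6e 51 7b 77 7c; K' ⊕ opad = 0d 2e 04 3b 11 1d 16.
Inner hash: even-index sum = 689 mod 256 = 177; odd-index sum = 442 mod 256 = 186 → b1 ba.
Outer hash (recomputed tag): even-index sum = 242 mod 256 = 242; odd-index sum = 311 mod 256 = 55 → f2 37.
Recomputed tag = f237; claimed = f237 → match.

valid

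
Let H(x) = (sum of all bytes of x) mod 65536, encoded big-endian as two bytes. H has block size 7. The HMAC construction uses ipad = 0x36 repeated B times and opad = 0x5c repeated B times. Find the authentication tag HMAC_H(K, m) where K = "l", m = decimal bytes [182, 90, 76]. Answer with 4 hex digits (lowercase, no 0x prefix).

0354

Key "l" = 6c is 1 byte ≤ B = 7; zero-pad to 7 bytes: K' = 6c 00 00 00 00 00 00.
K' ⊕ ipad = 5a 36 36 36 36 36 36.  K' ⊕ opad = 30 5c 5c 5c 5c 5c 5c.
Inner input = (K'⊕ipad) ∥ m = 5a 36 36 36 36 36 36 ∥ b6 5a 4c.
Inner hash: sum = 90+54+54+54+54+54+54+182+90+76 = 762 → 02 fa.
Outer input = (K'⊕opad) ∥ inner = 30 5c 5c 5c 5c 5c 5c ∥ 02 fa.
Outer hash (tag): sum = 48+92+92+92+92+92+92+2+250 = 852 → 03 54.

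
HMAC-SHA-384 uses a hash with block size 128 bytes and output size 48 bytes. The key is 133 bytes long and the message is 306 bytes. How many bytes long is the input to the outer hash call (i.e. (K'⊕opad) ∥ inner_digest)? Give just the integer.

176

Key is 133 > 128 bytes, so it is hashed to 48 bytes then zero-padded to 128: |K'| = 128.
Outer input = (K'⊕opad) ∥ H(inner) → 128 + 48 = 176 bytes.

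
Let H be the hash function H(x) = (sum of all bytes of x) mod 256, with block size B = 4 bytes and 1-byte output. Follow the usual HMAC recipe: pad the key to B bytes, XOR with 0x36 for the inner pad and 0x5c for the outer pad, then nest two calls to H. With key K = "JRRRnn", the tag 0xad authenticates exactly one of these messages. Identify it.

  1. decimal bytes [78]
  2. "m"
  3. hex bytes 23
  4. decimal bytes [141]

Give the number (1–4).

4

Key "JRRRnn" = 4a 52 52 52 6e 6e is 6 bytes > B = 4, so hash it first: H(key) = 1c, then zero-pad to 4 bytes: K' = 1c 00 00 00.
K' ⊕ ipad = 2a 36 36 36; K' ⊕ opad = 40 5c 5c 5c.
m1: inner = H(2a 36 36 36 4e) = 1a; tag = H(40 5c 5c 5c 1a) = 6e
m2: inner = H(2a 36 36 36 6d) = 39; tag = H(40 5c 5c 5c 39) = 8d
m3: inner = H(2a 36 36 36 23) = ef; tag = H(40 5c 5c 5c ef) = 43
m4: inner = H(2a 36 36 36 8d) = 59; tag = H(40 5c 5c 5c 59) = ad ← matches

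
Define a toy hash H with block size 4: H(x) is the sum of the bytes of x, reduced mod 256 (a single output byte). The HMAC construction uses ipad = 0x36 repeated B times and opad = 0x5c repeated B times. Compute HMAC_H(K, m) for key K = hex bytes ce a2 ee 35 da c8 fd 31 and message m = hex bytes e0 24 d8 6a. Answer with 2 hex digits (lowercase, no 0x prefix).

90

Key hex bytes ce a2 ee 35 da c8 fd 31 is 8 bytes > B = 4, so hash it first: H(key) = 63, then zero-pad to 4 bytes: K' = 63 00 00 00.
K' ⊕ ipad = 55 36 36 36.  K' ⊕ opad = 3f 5c 5c 5c.
Inner input = (K'⊕ipad) ∥ m = 55 36 36 36 ∥ e0 24 d8 6a.
Inner hash: sum = 85+54+54+54+224+36+216+106 = 829; mod 256 = 61 → 3d.
Outer input = (K'⊕opad) ∥ inner = 3f 5c 5c 5c ∥ 3d.
Outer hash (tag): sum = 63+92+92+92+61 = 400; mod 256 = 144 → 90.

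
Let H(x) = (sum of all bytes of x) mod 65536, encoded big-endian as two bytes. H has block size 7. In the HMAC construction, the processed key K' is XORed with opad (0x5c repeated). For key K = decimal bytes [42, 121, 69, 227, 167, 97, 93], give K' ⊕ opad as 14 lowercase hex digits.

Key decimal bytes [42, 121, 69, 227, 167, 97, 93] = 2a 79 45 e3 a7 61 5d is exactly B = 7 bytes: K' = 2a 79 45 e3 a7 61 5d.
XOR each byte with 0x5c: 2a⊕5c=76, 79⊕5c=25, 45⊕5c=19, e3⊕5c=bf, a7⊕5c=fb, 61⊕5c=3d, 5d⊕5c=01.

762519bffb3d01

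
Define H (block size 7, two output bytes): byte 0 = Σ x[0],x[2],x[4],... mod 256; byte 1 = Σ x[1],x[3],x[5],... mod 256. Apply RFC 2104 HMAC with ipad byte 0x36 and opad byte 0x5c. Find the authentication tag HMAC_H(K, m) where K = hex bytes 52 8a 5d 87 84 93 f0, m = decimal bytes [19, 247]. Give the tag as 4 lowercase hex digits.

Key hex bytes 52 8a 5d 87 84 93 f0 is exactly B = 7 bytes: K' = 52 8a 5d 87 84 93 f0.
K' ⊕ ipad = 64 bc 6b b1 b2 a5 c6.  K' ⊕ opad = 0e d6 01 db d8 cf ac.
Inner input = (K'⊕ipad) ∥ m = 64 bc 6b b1 b2 a5 c6 ∥ 13 f7.
Inner hash: even-index sum = 830 mod 256 = 62; odd-index sum = 549 mod 256 = 37 → 3e 25.
Outer input = (K'⊕opad) ∥ inner = 0e d6 01 db d8 cf ac ∥ 3e 25.
Outer hash (tag): even-index sum = 440 mod 256 = 184; odd-index sum = 702 mod 256 = 190 → b8 be.

b8be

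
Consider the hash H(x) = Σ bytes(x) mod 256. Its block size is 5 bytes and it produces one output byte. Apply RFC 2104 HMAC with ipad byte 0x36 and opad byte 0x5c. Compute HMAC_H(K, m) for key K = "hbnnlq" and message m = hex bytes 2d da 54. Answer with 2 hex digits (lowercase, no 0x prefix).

37

Key "hbnnlq" = 68 62 6e 6e 6c 71 is 6 bytes > B = 5, so hash it first: H(key) = 83, then zero-pad to 5 bytes: K' = 83 00 00 00 00.
K' ⊕ ipad = b5 36 36 36 36.  K' ⊕ opad = df 5c 5c 5c 5c.
Inner input = (K'⊕ipad) ∥ m = b5 36 36 36 36 ∥ 2d da 54.
Inner hash: sum = 181+54+54+54+54+45+218+84 = 744; mod 256 = 232 → e8.
Outer input = (K'⊕opad) ∥ inner = df 5c 5c 5c 5c ∥ e8.
Outer hash (tag): sum = 223+92+92+92+92+232 = 823; mod 256 = 55 → 37.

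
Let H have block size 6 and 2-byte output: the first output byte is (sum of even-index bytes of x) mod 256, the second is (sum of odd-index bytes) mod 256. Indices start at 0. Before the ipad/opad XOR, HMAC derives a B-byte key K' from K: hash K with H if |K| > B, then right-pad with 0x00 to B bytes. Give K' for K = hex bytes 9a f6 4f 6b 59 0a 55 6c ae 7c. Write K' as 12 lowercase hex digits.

455300000000

|K| = 10 > B = 6, so first hash the key.
H(K): even-index sum = 581 mod 256 = 69; odd-index sum = 595 mod 256 = 83 → 45 53.
Zero-pad H(K) = 45 53 to 6 bytes: K' = 45 53 00 00 00 00.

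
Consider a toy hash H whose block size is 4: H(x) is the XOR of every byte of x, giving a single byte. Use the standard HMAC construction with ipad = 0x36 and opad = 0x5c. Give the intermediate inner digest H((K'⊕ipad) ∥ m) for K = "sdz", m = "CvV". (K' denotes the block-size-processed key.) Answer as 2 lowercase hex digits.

0e

Key "sdz" = 73 64 7a is 3 bytes ≤ B = 4; zero-pad to 4 bytes: K' = 73 64 7a 00.
K' ⊕ ipad = 45 52 4c 36.
Inner input = 45 52 4c 36 ∥ 43 76 56.
Inner hash: XOR 45⊕52⊕4c⊕36⊕43⊕76⊕56 = 0e.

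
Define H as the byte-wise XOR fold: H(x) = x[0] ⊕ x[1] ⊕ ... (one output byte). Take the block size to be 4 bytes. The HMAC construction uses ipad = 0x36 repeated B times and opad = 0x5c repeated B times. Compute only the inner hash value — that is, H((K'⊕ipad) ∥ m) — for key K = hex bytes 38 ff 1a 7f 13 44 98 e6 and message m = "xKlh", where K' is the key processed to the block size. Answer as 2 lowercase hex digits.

Key hex bytes 38 ff 1a 7f 13 44 98 e6 is 8 bytes > B = 4, so hash it first: H(key) = 8b, then zero-pad to 4 bytes: K' = 8b 00 00 00.
K' ⊕ ipad = bd 36 36 36.
Inner input = bd 36 36 36 ∥ 78 4b 6c 68.
Inner hash: XOR bd⊕36⊕36⊕36⊕78⊕4b⊕6c⊕68 = bc.

bc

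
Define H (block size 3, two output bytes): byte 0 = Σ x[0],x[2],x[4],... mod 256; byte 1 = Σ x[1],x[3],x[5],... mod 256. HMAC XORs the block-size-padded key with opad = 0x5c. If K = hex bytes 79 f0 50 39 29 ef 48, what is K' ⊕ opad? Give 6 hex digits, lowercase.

Key hex bytes 79 f0 50 39 29 ef 48 is 7 bytes > B = 3, so hash it first: H(key) = 3a 18, then zero-pad to 3 bytes: K' = 3a 18 00.
XOR each byte with 0x5c: 3a⊕5c=66, 18⊕5c=44, 00⊕5c=5c.

66445c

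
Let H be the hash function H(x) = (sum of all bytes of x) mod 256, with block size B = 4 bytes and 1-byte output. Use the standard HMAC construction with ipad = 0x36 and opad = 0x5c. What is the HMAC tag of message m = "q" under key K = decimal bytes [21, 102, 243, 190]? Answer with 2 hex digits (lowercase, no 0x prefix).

45

Key decimal bytes [21, 102, 243, 190] = 15 66 f3 be is exactly B = 4 bytes: K' = 15 66 f3 be.
K' ⊕ ipad = 23 50 c5 88.  K' ⊕ opad = 49 3a af e2.
Inner input = (K'⊕ipad) ∥ m = 23 50 c5 88 ∥ 71.
Inner hash: sum = 35+80+197+136+113 = 561; mod 256 = 49 → 31.
Outer input = (K'⊕opad) ∥ inner = 49 3a af e2 ∥ 31.
Outer hash (tag): sum = 73+58+175+226+49 = 581; mod 256 = 69 → 45.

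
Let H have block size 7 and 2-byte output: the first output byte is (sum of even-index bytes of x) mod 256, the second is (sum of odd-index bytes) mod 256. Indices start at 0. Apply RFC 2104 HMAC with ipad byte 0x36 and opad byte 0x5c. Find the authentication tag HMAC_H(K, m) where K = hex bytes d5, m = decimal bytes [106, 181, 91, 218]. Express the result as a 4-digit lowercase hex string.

0428

Key hex bytes d5 is 1 byte ≤ B = 7; zero-pad to 7 bytes: K' = d5 00 00 00 00 00 00.
K' ⊕ ipad = e3 36 36 36 36 36 36.  K' ⊕ opad = 89 5c 5c 5c 5c 5c 5c.
Inner input = (K'⊕ipad) ∥ m = e3 36 36 36 36 36 36 ∥ 6a b5 5b da.
Inner hash: even-index sum = 788 mod 256 = 20; odd-index sum = 359 mod 256 = 103 → 14 67.
Outer input = (K'⊕opad) ∥ inner = 89 5c 5c 5c 5c 5c 5c ∥ 14 67.
Outer hash (tag): even-index sum = 516 mod 256 = 4; odd-index sum = 296 mod 256 = 40 → 04 28.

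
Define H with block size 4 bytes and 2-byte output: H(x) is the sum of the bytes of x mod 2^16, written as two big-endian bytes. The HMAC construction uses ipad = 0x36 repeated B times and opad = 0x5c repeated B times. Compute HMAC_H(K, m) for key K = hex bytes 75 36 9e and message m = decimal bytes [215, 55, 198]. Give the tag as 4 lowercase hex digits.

Key hex bytes 75 36 9e is 3 bytes ≤ B = 4; zero-pad to 4 bytes: K' = 75 36 9e 00.
K' ⊕ ipad = 43 00 a8 36.  K' ⊕ opad = 29 6a c2 5c.
Inner input = (K'⊕ipad) ∥ m = 43 00 a8 36 ∥ d7 37 c6.
Inner hash: sum = 67+0+168+54+215+55+198 = 757 → 02 f5.
Outer input = (K'⊕opad) ∥ inner = 29 6a c2 5c ∥ 02 f5.
Outer hash (tag): sum = 41+106+194+92+2+245 = 680 → 02 a8.

02a8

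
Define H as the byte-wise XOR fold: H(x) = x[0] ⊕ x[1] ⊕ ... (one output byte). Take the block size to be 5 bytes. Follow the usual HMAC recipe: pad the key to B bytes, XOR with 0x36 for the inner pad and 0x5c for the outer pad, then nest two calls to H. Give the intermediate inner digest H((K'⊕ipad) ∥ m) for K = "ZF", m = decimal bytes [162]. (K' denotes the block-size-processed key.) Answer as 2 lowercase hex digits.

Key "ZF" = 5a 46 is 2 bytes ≤ B = 5; zero-pad to 5 bytes: K' = 5a 46 00 00 00.
K' ⊕ ipad = 6c 70 36 36 36.
Inner input = 6c 70 36 36 36 ∥ a2.
Inner hash: XOR 6c⊕70⊕36⊕36⊕36⊕a2 = 88.

88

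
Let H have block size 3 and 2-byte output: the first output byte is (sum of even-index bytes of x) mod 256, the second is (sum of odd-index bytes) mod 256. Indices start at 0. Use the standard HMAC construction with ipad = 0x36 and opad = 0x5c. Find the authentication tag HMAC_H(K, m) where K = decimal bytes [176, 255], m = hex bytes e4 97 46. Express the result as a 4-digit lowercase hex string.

3bf6

Key decimal bytes [176, 255] = b0 ff is 2 bytes ≤ B = 3; zero-pad to 3 bytes: K' = b0 ff 00.
K' ⊕ ipad = 86 c9 36.  K' ⊕ opad = ec a3 5c.
Inner input = (K'⊕ipad) ∥ m = 86 c9 36 ∥ e4 97 46.
Inner hash: even-index sum = 339 mod 256 = 83; odd-index sum = 499 mod 256 = 243 → 53 f3.
Outer input = (K'⊕opad) ∥ inner = ec a3 5c ∥ 53 f3.
Outer hash (tag): even-index sum = 571 mod 256 = 59; odd-index sum = 246 mod 256 = 246 → 3b f6.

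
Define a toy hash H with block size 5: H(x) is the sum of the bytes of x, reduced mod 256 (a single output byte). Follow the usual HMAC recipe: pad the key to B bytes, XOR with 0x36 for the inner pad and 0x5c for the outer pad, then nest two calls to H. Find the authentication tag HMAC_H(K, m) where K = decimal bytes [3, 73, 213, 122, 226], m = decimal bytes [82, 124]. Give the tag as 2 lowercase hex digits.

66

Key decimal bytes [3, 73, 213, 122, 226] = 03 49 d5 7a e2 is exactly B = 5 bytes: K' = 03 49 d5 7a e2.
K' ⊕ ipad = 35 7f e3 4c d4.  K' ⊕ opad = 5f 15 89 26 be.
Inner input = (K'⊕ipad) ∥ m = 35 7f e3 4c d4 ∥ 52 7c.
Inner hash: sum = 53+127+227+76+212+82+124 = 901; mod 256 = 133 → 85.
Outer input = (K'⊕opad) ∥ inner = 5f 15 89 26 be ∥ 85.
Outer hash (tag): sum = 95+21+137+38+190+133 = 614; mod 256 = 102 → 66.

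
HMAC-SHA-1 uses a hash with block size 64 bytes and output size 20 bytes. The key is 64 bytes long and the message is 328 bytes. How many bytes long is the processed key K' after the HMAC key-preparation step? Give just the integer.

Key is 64 ≤ 64 bytes, zero-padded: |K'| = 64.

64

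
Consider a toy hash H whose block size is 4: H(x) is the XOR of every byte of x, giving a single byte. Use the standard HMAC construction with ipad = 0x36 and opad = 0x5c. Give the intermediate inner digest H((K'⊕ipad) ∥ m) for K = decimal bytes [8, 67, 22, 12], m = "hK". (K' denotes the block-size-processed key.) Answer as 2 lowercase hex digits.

Key decimal bytes [8, 67, 22, 12] = 08 43 16 0c is exactly B = 4 bytes: K' = 08 43 16 0c.
K' ⊕ ipad = 3e 75 20 3a.
Inner input = 3e 75 20 3a ∥ 68 4b.
Inner hash: XOR 3e⊕75⊕20⊕3a⊕68⊕4b = 72.

72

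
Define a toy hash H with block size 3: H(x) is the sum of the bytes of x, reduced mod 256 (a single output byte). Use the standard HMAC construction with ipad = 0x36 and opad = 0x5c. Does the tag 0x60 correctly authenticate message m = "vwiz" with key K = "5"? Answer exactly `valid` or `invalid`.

valid

Key "5" = 35 is 1 byte ≤ B = 3; zero-pad to 3 bytes: K' = 35 00 00.
K' ⊕ ipad = 03 36 36; K' ⊕ opad = 69 5c 5c.
Inner hash: sum = 3+54+54+118+119+105+122 = 575; mod 256 = 63 → 3f.
Outer hash (recomputed tag): sum = 105+92+92+63 = 352; mod 256 = 96 → 60.
Recomputed tag = 60; claimed = 60 → match.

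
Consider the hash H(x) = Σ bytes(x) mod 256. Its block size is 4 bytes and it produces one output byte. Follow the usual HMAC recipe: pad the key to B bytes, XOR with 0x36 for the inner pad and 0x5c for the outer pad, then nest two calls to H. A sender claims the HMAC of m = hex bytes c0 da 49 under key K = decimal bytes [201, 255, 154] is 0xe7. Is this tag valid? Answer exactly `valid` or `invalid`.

valid

Key decimal bytes [201, 255, 154] = c9 ff 9a is 3 bytes ≤ B = 4; zero-pad to 4 bytes: K' = c9 ff 9a 00.
K' ⊕ ipad = ff c9 ac 36; K' ⊕ opad = 95 a3 c6 5c.
Inner hash: sum = 255+201+172+54+192+218+73 = 1165; mod 256 = 141 → 8d.
Outer hash (recomputed tag): sum = 149+163+198+92+141 = 743; mod 256 = 231 → e7.
Recomputed tag = e7; claimed = e7 → match.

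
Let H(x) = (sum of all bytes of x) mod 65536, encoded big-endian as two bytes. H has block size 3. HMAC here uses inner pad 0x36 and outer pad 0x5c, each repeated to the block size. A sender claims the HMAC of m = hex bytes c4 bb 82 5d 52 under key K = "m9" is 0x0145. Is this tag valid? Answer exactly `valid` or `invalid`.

valid

Key "m9" = 6d 39 is 2 bytes ≤ B = 3; zero-pad to 3 bytes: K' = 6d 39 00.
K' ⊕ ipad = 5b 0f 36; K' ⊕ opad = 31 65 5c.
Inner hash: sum = 91+15+54+196+187+130+93+82 = 848 → 03 50.
Outer hash (recomputed tag): sum = 49+101+92+3+80 = 325 → 01 45.
Recomputed tag = 0145; claimed = 0145 → match.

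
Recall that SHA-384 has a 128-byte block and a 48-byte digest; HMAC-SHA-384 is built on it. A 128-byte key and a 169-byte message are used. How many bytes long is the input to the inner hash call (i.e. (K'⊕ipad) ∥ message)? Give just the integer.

Key is 128 ≤ 128 bytes, zero-padded: |K'| = 128.
Inner input = (K'⊕ipad) ∥ m → 128 + 169 = 297 bytes.

297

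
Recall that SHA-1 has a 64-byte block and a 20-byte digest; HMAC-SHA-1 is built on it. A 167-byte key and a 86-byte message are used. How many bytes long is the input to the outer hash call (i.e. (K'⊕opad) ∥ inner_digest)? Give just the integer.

Key is 167 > 64 bytes, so it is hashed to 20 bytes then zero-padded to 64: |K'| = 64.
Outer input = (K'⊕opad) ∥ H(inner) → 64 + 20 = 84 bytes.

84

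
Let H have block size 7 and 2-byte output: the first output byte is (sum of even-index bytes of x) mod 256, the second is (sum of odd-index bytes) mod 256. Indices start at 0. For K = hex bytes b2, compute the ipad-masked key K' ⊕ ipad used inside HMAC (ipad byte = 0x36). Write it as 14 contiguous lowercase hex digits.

84363636363636

Key hex bytes b2 is 1 byte ≤ B = 7; zero-pad to 7 bytes: K' = b2 00 00 00 00 00 00.
XOR each byte with 0x36: b2⊕36=84, 00⊕36=36, 00⊕36=36, 00⊕36=36, 00⊕36=36, 00⊕36=36, 00⊕36=36.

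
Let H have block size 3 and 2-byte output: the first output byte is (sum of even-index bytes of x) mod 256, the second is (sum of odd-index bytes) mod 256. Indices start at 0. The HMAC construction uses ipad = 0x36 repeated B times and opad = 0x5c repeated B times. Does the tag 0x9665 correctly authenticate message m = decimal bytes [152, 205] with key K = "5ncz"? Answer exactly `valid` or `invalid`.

valid

Key "5ncz" = 35 6e 63 7a is 4 bytes > B = 3, so hash it first: H(key) = 98 e8, then zero-pad to 3 bytes: K' = 98 e8 00.
K' ⊕ ipad = ae de 36; K' ⊕ opad = c4 b4 5c.
Inner hash: even-index sum = 433 mod 256 = 177; odd-index sum = 374 mod 256 = 118 → b1 76.
Outer hash (recomputed tag): even-index sum = 406 mod 256 = 150; odd-index sum = 357 mod 256 = 101 → 96 65.
Recomputed tag = 9665; claimed = 9665 → match.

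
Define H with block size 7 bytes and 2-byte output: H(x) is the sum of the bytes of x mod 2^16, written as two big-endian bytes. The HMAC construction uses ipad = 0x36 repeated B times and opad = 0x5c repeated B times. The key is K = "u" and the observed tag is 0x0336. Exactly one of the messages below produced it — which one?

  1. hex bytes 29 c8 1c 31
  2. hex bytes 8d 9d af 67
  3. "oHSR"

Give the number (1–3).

3

Key "u" = 75 is 1 byte ≤ B = 7; zero-pad to 7 bytes: K' = 75 00 00 00 00 00 00.
K' ⊕ ipad = 43 36 36 36 36 36 36; K' ⊕ opad = 29 5c 5c 5c 5c 5c 5c.
m1: inner = H(43 36 36 36 36 36 36 29 c8 1c 31) = 02 c5; tag = H(29 5c 5c 5c 5c 5c 5c 02 c5) = 0318
m2: inner = H(43 36 36 36 36 36 36 8d 9d af 67) = 03 c7; tag = H(29 5c 5c 5c 5c 5c 5c 03 c7) = 031b
m3: inner = H(43 36 36 36 36 36 36 6f 48 53 52) = 02 e3; tag = H(29 5c 5c 5c 5c 5c 5c 02 e3) = 0336 ← matches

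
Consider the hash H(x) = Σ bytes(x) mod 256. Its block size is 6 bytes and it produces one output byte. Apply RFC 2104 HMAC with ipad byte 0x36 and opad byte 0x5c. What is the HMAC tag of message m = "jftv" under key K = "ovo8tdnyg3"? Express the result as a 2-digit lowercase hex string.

20

Key "ovo8tdnyg3" = 6f 76 6f 38 74 64 6e 79 67 33 is 10 bytes > B = 6, so hash it first: H(key) = e5, then zero-pad to 6 bytes: K' = e5 00 00 00 00 00.
K' ⊕ ipad = d3 36 36 36 36 36.  K' ⊕ opad = b9 5c 5c 5c 5c 5c.
Inner input = (K'⊕ipad) ∥ m = d3 36 36 36 36 36 ∥ 6a 66 74 76.
Inner hash: sum = 211+54+54+54+54+54+106+102+116+118 = 923; mod 256 = 155 → 9b.
Outer input = (K'⊕opad) ∥ inner = b9 5c 5c 5c 5c 5c ∥ 9b.
Outer hash (tag): sum = 185+92+92+92+92+92+155 = 800; mod 256 = 32 → 20.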